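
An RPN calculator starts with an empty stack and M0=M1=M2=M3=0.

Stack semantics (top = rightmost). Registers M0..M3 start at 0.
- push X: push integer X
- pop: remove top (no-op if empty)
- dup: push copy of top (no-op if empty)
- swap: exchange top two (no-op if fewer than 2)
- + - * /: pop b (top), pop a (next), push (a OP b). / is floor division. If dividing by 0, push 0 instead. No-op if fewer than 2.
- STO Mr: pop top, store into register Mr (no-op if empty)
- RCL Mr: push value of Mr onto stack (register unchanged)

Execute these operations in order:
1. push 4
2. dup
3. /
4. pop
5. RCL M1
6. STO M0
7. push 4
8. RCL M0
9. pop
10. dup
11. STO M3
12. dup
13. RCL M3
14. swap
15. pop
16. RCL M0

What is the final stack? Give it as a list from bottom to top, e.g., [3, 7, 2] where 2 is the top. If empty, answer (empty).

After op 1 (push 4): stack=[4] mem=[0,0,0,0]
After op 2 (dup): stack=[4,4] mem=[0,0,0,0]
After op 3 (/): stack=[1] mem=[0,0,0,0]
After op 4 (pop): stack=[empty] mem=[0,0,0,0]
After op 5 (RCL M1): stack=[0] mem=[0,0,0,0]
After op 6 (STO M0): stack=[empty] mem=[0,0,0,0]
After op 7 (push 4): stack=[4] mem=[0,0,0,0]
After op 8 (RCL M0): stack=[4,0] mem=[0,0,0,0]
After op 9 (pop): stack=[4] mem=[0,0,0,0]
After op 10 (dup): stack=[4,4] mem=[0,0,0,0]
After op 11 (STO M3): stack=[4] mem=[0,0,0,4]
After op 12 (dup): stack=[4,4] mem=[0,0,0,4]
After op 13 (RCL M3): stack=[4,4,4] mem=[0,0,0,4]
After op 14 (swap): stack=[4,4,4] mem=[0,0,0,4]
After op 15 (pop): stack=[4,4] mem=[0,0,0,4]
After op 16 (RCL M0): stack=[4,4,0] mem=[0,0,0,4]

Answer: [4, 4, 0]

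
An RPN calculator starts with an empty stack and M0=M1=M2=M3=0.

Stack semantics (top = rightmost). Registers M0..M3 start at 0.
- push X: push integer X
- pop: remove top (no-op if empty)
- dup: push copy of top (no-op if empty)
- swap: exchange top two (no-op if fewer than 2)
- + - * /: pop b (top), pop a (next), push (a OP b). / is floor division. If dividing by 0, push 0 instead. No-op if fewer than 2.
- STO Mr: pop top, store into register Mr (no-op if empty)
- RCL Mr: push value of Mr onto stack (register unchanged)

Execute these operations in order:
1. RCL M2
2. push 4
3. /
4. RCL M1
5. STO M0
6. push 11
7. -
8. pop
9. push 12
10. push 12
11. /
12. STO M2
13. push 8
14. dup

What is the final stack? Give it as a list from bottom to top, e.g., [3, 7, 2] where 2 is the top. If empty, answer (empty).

After op 1 (RCL M2): stack=[0] mem=[0,0,0,0]
After op 2 (push 4): stack=[0,4] mem=[0,0,0,0]
After op 3 (/): stack=[0] mem=[0,0,0,0]
After op 4 (RCL M1): stack=[0,0] mem=[0,0,0,0]
After op 5 (STO M0): stack=[0] mem=[0,0,0,0]
After op 6 (push 11): stack=[0,11] mem=[0,0,0,0]
After op 7 (-): stack=[-11] mem=[0,0,0,0]
After op 8 (pop): stack=[empty] mem=[0,0,0,0]
After op 9 (push 12): stack=[12] mem=[0,0,0,0]
After op 10 (push 12): stack=[12,12] mem=[0,0,0,0]
After op 11 (/): stack=[1] mem=[0,0,0,0]
After op 12 (STO M2): stack=[empty] mem=[0,0,1,0]
After op 13 (push 8): stack=[8] mem=[0,0,1,0]
After op 14 (dup): stack=[8,8] mem=[0,0,1,0]

Answer: [8, 8]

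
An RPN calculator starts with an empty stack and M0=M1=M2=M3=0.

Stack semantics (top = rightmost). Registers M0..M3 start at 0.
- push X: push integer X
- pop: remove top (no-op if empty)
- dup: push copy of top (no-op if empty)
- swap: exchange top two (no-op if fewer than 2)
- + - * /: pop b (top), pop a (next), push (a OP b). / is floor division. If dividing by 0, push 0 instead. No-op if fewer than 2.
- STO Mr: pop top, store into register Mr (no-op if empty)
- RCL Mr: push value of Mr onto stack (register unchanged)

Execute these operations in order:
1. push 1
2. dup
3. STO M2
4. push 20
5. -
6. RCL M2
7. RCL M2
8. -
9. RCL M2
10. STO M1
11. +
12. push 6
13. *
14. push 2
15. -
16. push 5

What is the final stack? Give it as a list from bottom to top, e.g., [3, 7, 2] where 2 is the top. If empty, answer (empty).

After op 1 (push 1): stack=[1] mem=[0,0,0,0]
After op 2 (dup): stack=[1,1] mem=[0,0,0,0]
After op 3 (STO M2): stack=[1] mem=[0,0,1,0]
After op 4 (push 20): stack=[1,20] mem=[0,0,1,0]
After op 5 (-): stack=[-19] mem=[0,0,1,0]
After op 6 (RCL M2): stack=[-19,1] mem=[0,0,1,0]
After op 7 (RCL M2): stack=[-19,1,1] mem=[0,0,1,0]
After op 8 (-): stack=[-19,0] mem=[0,0,1,0]
After op 9 (RCL M2): stack=[-19,0,1] mem=[0,0,1,0]
After op 10 (STO M1): stack=[-19,0] mem=[0,1,1,0]
After op 11 (+): stack=[-19] mem=[0,1,1,0]
After op 12 (push 6): stack=[-19,6] mem=[0,1,1,0]
After op 13 (*): stack=[-114] mem=[0,1,1,0]
After op 14 (push 2): stack=[-114,2] mem=[0,1,1,0]
After op 15 (-): stack=[-116] mem=[0,1,1,0]
After op 16 (push 5): stack=[-116,5] mem=[0,1,1,0]

Answer: [-116, 5]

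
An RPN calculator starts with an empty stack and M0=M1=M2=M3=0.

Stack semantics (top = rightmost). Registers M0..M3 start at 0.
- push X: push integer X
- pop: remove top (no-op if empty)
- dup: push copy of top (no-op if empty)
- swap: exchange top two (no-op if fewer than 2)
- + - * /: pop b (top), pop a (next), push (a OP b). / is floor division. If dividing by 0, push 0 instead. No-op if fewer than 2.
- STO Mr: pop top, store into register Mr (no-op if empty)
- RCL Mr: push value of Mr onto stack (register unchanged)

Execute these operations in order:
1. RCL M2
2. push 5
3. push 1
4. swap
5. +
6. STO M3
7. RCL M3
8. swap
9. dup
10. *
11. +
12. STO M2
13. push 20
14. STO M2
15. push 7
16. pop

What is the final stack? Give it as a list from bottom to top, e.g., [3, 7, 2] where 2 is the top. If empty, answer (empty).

Answer: (empty)

Derivation:
After op 1 (RCL M2): stack=[0] mem=[0,0,0,0]
After op 2 (push 5): stack=[0,5] mem=[0,0,0,0]
After op 3 (push 1): stack=[0,5,1] mem=[0,0,0,0]
After op 4 (swap): stack=[0,1,5] mem=[0,0,0,0]
After op 5 (+): stack=[0,6] mem=[0,0,0,0]
After op 6 (STO M3): stack=[0] mem=[0,0,0,6]
After op 7 (RCL M3): stack=[0,6] mem=[0,0,0,6]
After op 8 (swap): stack=[6,0] mem=[0,0,0,6]
After op 9 (dup): stack=[6,0,0] mem=[0,0,0,6]
After op 10 (*): stack=[6,0] mem=[0,0,0,6]
After op 11 (+): stack=[6] mem=[0,0,0,6]
After op 12 (STO M2): stack=[empty] mem=[0,0,6,6]
After op 13 (push 20): stack=[20] mem=[0,0,6,6]
After op 14 (STO M2): stack=[empty] mem=[0,0,20,6]
After op 15 (push 7): stack=[7] mem=[0,0,20,6]
After op 16 (pop): stack=[empty] mem=[0,0,20,6]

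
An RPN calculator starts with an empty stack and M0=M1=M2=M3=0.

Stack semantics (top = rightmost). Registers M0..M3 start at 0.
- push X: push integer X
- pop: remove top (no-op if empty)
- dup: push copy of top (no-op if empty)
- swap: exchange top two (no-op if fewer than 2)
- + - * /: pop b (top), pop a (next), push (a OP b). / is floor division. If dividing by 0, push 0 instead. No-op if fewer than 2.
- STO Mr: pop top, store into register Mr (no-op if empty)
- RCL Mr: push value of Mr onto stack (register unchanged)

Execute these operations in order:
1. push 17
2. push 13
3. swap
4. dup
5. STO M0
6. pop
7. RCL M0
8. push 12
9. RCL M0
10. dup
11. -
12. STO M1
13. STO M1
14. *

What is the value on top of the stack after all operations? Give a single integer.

Answer: 221

Derivation:
After op 1 (push 17): stack=[17] mem=[0,0,0,0]
After op 2 (push 13): stack=[17,13] mem=[0,0,0,0]
After op 3 (swap): stack=[13,17] mem=[0,0,0,0]
After op 4 (dup): stack=[13,17,17] mem=[0,0,0,0]
After op 5 (STO M0): stack=[13,17] mem=[17,0,0,0]
After op 6 (pop): stack=[13] mem=[17,0,0,0]
After op 7 (RCL M0): stack=[13,17] mem=[17,0,0,0]
After op 8 (push 12): stack=[13,17,12] mem=[17,0,0,0]
After op 9 (RCL M0): stack=[13,17,12,17] mem=[17,0,0,0]
After op 10 (dup): stack=[13,17,12,17,17] mem=[17,0,0,0]
After op 11 (-): stack=[13,17,12,0] mem=[17,0,0,0]
After op 12 (STO M1): stack=[13,17,12] mem=[17,0,0,0]
After op 13 (STO M1): stack=[13,17] mem=[17,12,0,0]
After op 14 (*): stack=[221] mem=[17,12,0,0]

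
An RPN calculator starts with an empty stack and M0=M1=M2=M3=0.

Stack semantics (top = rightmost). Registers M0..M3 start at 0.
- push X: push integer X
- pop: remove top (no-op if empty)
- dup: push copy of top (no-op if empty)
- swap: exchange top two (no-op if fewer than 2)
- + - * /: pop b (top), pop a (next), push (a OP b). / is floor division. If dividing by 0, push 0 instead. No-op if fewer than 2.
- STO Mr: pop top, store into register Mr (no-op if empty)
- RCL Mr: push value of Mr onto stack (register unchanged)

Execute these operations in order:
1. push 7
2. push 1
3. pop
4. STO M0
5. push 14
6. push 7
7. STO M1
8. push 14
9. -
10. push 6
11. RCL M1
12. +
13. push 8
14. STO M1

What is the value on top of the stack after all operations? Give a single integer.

After op 1 (push 7): stack=[7] mem=[0,0,0,0]
After op 2 (push 1): stack=[7,1] mem=[0,0,0,0]
After op 3 (pop): stack=[7] mem=[0,0,0,0]
After op 4 (STO M0): stack=[empty] mem=[7,0,0,0]
After op 5 (push 14): stack=[14] mem=[7,0,0,0]
After op 6 (push 7): stack=[14,7] mem=[7,0,0,0]
After op 7 (STO M1): stack=[14] mem=[7,7,0,0]
After op 8 (push 14): stack=[14,14] mem=[7,7,0,0]
After op 9 (-): stack=[0] mem=[7,7,0,0]
After op 10 (push 6): stack=[0,6] mem=[7,7,0,0]
After op 11 (RCL M1): stack=[0,6,7] mem=[7,7,0,0]
After op 12 (+): stack=[0,13] mem=[7,7,0,0]
After op 13 (push 8): stack=[0,13,8] mem=[7,7,0,0]
After op 14 (STO M1): stack=[0,13] mem=[7,8,0,0]

Answer: 13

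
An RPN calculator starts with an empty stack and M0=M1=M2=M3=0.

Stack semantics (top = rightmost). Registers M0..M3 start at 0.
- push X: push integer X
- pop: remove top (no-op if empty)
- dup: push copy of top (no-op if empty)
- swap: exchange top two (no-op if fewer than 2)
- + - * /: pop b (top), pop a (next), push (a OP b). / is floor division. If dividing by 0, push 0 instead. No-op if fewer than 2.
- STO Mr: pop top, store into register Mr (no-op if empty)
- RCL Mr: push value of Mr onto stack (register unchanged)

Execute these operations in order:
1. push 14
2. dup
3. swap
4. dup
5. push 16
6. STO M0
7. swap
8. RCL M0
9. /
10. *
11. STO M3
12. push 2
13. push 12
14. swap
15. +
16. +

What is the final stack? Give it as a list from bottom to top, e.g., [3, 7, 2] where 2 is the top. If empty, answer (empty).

After op 1 (push 14): stack=[14] mem=[0,0,0,0]
After op 2 (dup): stack=[14,14] mem=[0,0,0,0]
After op 3 (swap): stack=[14,14] mem=[0,0,0,0]
After op 4 (dup): stack=[14,14,14] mem=[0,0,0,0]
After op 5 (push 16): stack=[14,14,14,16] mem=[0,0,0,0]
After op 6 (STO M0): stack=[14,14,14] mem=[16,0,0,0]
After op 7 (swap): stack=[14,14,14] mem=[16,0,0,0]
After op 8 (RCL M0): stack=[14,14,14,16] mem=[16,0,0,0]
After op 9 (/): stack=[14,14,0] mem=[16,0,0,0]
After op 10 (*): stack=[14,0] mem=[16,0,0,0]
After op 11 (STO M3): stack=[14] mem=[16,0,0,0]
After op 12 (push 2): stack=[14,2] mem=[16,0,0,0]
After op 13 (push 12): stack=[14,2,12] mem=[16,0,0,0]
After op 14 (swap): stack=[14,12,2] mem=[16,0,0,0]
After op 15 (+): stack=[14,14] mem=[16,0,0,0]
After op 16 (+): stack=[28] mem=[16,0,0,0]

Answer: [28]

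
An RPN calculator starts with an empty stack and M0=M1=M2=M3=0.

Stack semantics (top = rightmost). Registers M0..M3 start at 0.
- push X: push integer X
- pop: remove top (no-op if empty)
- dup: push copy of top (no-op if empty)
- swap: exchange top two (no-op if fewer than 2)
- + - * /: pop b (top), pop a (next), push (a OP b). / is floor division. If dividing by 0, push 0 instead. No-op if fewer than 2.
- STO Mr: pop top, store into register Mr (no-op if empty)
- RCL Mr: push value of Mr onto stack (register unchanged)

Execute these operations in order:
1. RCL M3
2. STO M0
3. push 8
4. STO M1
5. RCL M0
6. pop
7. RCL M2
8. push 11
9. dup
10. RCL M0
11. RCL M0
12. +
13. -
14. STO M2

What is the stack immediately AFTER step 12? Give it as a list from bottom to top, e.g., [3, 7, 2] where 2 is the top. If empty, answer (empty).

After op 1 (RCL M3): stack=[0] mem=[0,0,0,0]
After op 2 (STO M0): stack=[empty] mem=[0,0,0,0]
After op 3 (push 8): stack=[8] mem=[0,0,0,0]
After op 4 (STO M1): stack=[empty] mem=[0,8,0,0]
After op 5 (RCL M0): stack=[0] mem=[0,8,0,0]
After op 6 (pop): stack=[empty] mem=[0,8,0,0]
After op 7 (RCL M2): stack=[0] mem=[0,8,0,0]
After op 8 (push 11): stack=[0,11] mem=[0,8,0,0]
After op 9 (dup): stack=[0,11,11] mem=[0,8,0,0]
After op 10 (RCL M0): stack=[0,11,11,0] mem=[0,8,0,0]
After op 11 (RCL M0): stack=[0,11,11,0,0] mem=[0,8,0,0]
After op 12 (+): stack=[0,11,11,0] mem=[0,8,0,0]

[0, 11, 11, 0]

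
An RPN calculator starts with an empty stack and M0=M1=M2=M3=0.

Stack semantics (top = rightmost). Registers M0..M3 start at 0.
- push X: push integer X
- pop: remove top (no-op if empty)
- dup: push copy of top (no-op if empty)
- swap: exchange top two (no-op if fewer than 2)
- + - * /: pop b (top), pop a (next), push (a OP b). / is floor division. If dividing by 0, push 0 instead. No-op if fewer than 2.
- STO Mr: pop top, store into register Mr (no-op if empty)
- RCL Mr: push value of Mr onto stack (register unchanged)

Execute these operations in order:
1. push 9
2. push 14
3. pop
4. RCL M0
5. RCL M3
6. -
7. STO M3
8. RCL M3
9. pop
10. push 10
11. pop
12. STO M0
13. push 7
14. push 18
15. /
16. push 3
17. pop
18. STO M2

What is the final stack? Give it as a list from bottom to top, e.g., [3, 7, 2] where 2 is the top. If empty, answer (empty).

After op 1 (push 9): stack=[9] mem=[0,0,0,0]
After op 2 (push 14): stack=[9,14] mem=[0,0,0,0]
After op 3 (pop): stack=[9] mem=[0,0,0,0]
After op 4 (RCL M0): stack=[9,0] mem=[0,0,0,0]
After op 5 (RCL M3): stack=[9,0,0] mem=[0,0,0,0]
After op 6 (-): stack=[9,0] mem=[0,0,0,0]
After op 7 (STO M3): stack=[9] mem=[0,0,0,0]
After op 8 (RCL M3): stack=[9,0] mem=[0,0,0,0]
After op 9 (pop): stack=[9] mem=[0,0,0,0]
After op 10 (push 10): stack=[9,10] mem=[0,0,0,0]
After op 11 (pop): stack=[9] mem=[0,0,0,0]
After op 12 (STO M0): stack=[empty] mem=[9,0,0,0]
After op 13 (push 7): stack=[7] mem=[9,0,0,0]
After op 14 (push 18): stack=[7,18] mem=[9,0,0,0]
After op 15 (/): stack=[0] mem=[9,0,0,0]
After op 16 (push 3): stack=[0,3] mem=[9,0,0,0]
After op 17 (pop): stack=[0] mem=[9,0,0,0]
After op 18 (STO M2): stack=[empty] mem=[9,0,0,0]

Answer: (empty)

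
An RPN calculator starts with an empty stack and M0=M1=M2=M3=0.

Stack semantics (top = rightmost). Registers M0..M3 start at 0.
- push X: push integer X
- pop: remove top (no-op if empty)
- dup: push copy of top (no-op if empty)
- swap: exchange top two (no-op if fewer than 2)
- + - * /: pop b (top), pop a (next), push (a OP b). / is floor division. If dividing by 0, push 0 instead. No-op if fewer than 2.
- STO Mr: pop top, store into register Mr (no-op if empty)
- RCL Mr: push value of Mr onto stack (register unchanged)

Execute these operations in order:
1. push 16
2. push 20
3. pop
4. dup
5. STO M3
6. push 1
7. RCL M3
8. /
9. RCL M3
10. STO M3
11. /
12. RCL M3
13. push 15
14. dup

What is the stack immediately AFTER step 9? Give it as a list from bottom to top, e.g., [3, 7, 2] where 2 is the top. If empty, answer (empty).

After op 1 (push 16): stack=[16] mem=[0,0,0,0]
After op 2 (push 20): stack=[16,20] mem=[0,0,0,0]
After op 3 (pop): stack=[16] mem=[0,0,0,0]
After op 4 (dup): stack=[16,16] mem=[0,0,0,0]
After op 5 (STO M3): stack=[16] mem=[0,0,0,16]
After op 6 (push 1): stack=[16,1] mem=[0,0,0,16]
After op 7 (RCL M3): stack=[16,1,16] mem=[0,0,0,16]
After op 8 (/): stack=[16,0] mem=[0,0,0,16]
After op 9 (RCL M3): stack=[16,0,16] mem=[0,0,0,16]

[16, 0, 16]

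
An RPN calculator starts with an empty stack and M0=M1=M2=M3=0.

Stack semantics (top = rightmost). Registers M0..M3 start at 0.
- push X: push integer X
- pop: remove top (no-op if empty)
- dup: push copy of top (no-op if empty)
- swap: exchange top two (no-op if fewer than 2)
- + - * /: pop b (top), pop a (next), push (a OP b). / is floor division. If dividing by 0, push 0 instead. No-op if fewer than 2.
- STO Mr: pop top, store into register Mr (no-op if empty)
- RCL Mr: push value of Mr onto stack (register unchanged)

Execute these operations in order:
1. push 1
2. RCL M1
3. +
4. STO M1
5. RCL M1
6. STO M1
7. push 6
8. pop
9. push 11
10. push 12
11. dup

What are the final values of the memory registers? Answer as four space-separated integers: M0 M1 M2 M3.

After op 1 (push 1): stack=[1] mem=[0,0,0,0]
After op 2 (RCL M1): stack=[1,0] mem=[0,0,0,0]
After op 3 (+): stack=[1] mem=[0,0,0,0]
After op 4 (STO M1): stack=[empty] mem=[0,1,0,0]
After op 5 (RCL M1): stack=[1] mem=[0,1,0,0]
After op 6 (STO M1): stack=[empty] mem=[0,1,0,0]
After op 7 (push 6): stack=[6] mem=[0,1,0,0]
After op 8 (pop): stack=[empty] mem=[0,1,0,0]
After op 9 (push 11): stack=[11] mem=[0,1,0,0]
After op 10 (push 12): stack=[11,12] mem=[0,1,0,0]
After op 11 (dup): stack=[11,12,12] mem=[0,1,0,0]

Answer: 0 1 0 0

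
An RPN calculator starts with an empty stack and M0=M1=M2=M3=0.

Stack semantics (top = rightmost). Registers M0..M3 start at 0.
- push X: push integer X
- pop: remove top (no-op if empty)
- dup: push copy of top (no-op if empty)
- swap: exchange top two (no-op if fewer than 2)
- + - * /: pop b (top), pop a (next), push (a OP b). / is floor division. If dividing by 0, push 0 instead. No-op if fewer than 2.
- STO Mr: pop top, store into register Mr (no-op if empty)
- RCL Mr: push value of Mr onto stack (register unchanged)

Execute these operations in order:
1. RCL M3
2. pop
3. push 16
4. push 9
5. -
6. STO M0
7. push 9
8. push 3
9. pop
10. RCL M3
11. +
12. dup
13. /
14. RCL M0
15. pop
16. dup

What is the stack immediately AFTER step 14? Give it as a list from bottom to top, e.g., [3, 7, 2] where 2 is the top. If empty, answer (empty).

After op 1 (RCL M3): stack=[0] mem=[0,0,0,0]
After op 2 (pop): stack=[empty] mem=[0,0,0,0]
After op 3 (push 16): stack=[16] mem=[0,0,0,0]
After op 4 (push 9): stack=[16,9] mem=[0,0,0,0]
After op 5 (-): stack=[7] mem=[0,0,0,0]
After op 6 (STO M0): stack=[empty] mem=[7,0,0,0]
After op 7 (push 9): stack=[9] mem=[7,0,0,0]
After op 8 (push 3): stack=[9,3] mem=[7,0,0,0]
After op 9 (pop): stack=[9] mem=[7,0,0,0]
After op 10 (RCL M3): stack=[9,0] mem=[7,0,0,0]
After op 11 (+): stack=[9] mem=[7,0,0,0]
After op 12 (dup): stack=[9,9] mem=[7,0,0,0]
After op 13 (/): stack=[1] mem=[7,0,0,0]
After op 14 (RCL M0): stack=[1,7] mem=[7,0,0,0]

[1, 7]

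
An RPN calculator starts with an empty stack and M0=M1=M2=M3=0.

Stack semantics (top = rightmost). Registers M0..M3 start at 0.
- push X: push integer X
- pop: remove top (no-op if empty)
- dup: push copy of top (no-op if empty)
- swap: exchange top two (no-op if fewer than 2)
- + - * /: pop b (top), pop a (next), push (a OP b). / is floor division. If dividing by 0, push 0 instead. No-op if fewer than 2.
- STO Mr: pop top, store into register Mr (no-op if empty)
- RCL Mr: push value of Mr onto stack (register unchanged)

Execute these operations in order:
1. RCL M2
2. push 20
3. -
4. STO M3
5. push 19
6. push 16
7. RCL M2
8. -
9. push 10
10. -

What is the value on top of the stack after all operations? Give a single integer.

After op 1 (RCL M2): stack=[0] mem=[0,0,0,0]
After op 2 (push 20): stack=[0,20] mem=[0,0,0,0]
After op 3 (-): stack=[-20] mem=[0,0,0,0]
After op 4 (STO M3): stack=[empty] mem=[0,0,0,-20]
After op 5 (push 19): stack=[19] mem=[0,0,0,-20]
After op 6 (push 16): stack=[19,16] mem=[0,0,0,-20]
After op 7 (RCL M2): stack=[19,16,0] mem=[0,0,0,-20]
After op 8 (-): stack=[19,16] mem=[0,0,0,-20]
After op 9 (push 10): stack=[19,16,10] mem=[0,0,0,-20]
After op 10 (-): stack=[19,6] mem=[0,0,0,-20]

Answer: 6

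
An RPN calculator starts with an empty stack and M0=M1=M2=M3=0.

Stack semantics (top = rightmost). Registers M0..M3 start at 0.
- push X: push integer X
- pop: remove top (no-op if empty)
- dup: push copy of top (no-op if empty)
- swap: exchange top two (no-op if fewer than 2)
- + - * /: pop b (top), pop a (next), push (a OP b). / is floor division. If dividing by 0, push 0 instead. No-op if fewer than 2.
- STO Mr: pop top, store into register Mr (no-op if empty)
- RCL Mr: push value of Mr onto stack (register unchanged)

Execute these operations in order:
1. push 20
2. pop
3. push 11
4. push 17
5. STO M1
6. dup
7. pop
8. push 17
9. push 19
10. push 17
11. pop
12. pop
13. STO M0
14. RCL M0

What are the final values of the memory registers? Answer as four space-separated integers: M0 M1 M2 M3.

After op 1 (push 20): stack=[20] mem=[0,0,0,0]
After op 2 (pop): stack=[empty] mem=[0,0,0,0]
After op 3 (push 11): stack=[11] mem=[0,0,0,0]
After op 4 (push 17): stack=[11,17] mem=[0,0,0,0]
After op 5 (STO M1): stack=[11] mem=[0,17,0,0]
After op 6 (dup): stack=[11,11] mem=[0,17,0,0]
After op 7 (pop): stack=[11] mem=[0,17,0,0]
After op 8 (push 17): stack=[11,17] mem=[0,17,0,0]
After op 9 (push 19): stack=[11,17,19] mem=[0,17,0,0]
After op 10 (push 17): stack=[11,17,19,17] mem=[0,17,0,0]
After op 11 (pop): stack=[11,17,19] mem=[0,17,0,0]
After op 12 (pop): stack=[11,17] mem=[0,17,0,0]
After op 13 (STO M0): stack=[11] mem=[17,17,0,0]
After op 14 (RCL M0): stack=[11,17] mem=[17,17,0,0]

Answer: 17 17 0 0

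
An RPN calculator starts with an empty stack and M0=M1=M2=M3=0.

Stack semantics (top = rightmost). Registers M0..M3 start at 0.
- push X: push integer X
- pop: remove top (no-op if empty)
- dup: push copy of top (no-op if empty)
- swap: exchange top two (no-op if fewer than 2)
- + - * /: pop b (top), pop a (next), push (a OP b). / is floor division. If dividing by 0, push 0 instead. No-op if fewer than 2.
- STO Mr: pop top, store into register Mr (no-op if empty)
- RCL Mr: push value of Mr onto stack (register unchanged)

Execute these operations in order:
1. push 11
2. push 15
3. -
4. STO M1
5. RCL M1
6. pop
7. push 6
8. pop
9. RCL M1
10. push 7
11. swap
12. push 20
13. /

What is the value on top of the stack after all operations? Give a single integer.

After op 1 (push 11): stack=[11] mem=[0,0,0,0]
After op 2 (push 15): stack=[11,15] mem=[0,0,0,0]
After op 3 (-): stack=[-4] mem=[0,0,0,0]
After op 4 (STO M1): stack=[empty] mem=[0,-4,0,0]
After op 5 (RCL M1): stack=[-4] mem=[0,-4,0,0]
After op 6 (pop): stack=[empty] mem=[0,-4,0,0]
After op 7 (push 6): stack=[6] mem=[0,-4,0,0]
After op 8 (pop): stack=[empty] mem=[0,-4,0,0]
After op 9 (RCL M1): stack=[-4] mem=[0,-4,0,0]
After op 10 (push 7): stack=[-4,7] mem=[0,-4,0,0]
After op 11 (swap): stack=[7,-4] mem=[0,-4,0,0]
After op 12 (push 20): stack=[7,-4,20] mem=[0,-4,0,0]
After op 13 (/): stack=[7,-1] mem=[0,-4,0,0]

Answer: -1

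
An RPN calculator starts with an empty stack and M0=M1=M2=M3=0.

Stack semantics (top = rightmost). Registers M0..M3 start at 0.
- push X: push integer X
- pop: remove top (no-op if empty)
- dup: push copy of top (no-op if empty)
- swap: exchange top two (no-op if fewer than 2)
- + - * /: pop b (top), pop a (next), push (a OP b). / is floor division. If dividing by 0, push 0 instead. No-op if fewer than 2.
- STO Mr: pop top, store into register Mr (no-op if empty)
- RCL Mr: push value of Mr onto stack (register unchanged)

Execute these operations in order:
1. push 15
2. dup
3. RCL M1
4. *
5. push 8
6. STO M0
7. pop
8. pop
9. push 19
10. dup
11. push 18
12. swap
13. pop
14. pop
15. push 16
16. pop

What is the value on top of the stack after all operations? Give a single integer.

Answer: 19

Derivation:
After op 1 (push 15): stack=[15] mem=[0,0,0,0]
After op 2 (dup): stack=[15,15] mem=[0,0,0,0]
After op 3 (RCL M1): stack=[15,15,0] mem=[0,0,0,0]
After op 4 (*): stack=[15,0] mem=[0,0,0,0]
After op 5 (push 8): stack=[15,0,8] mem=[0,0,0,0]
After op 6 (STO M0): stack=[15,0] mem=[8,0,0,0]
After op 7 (pop): stack=[15] mem=[8,0,0,0]
After op 8 (pop): stack=[empty] mem=[8,0,0,0]
After op 9 (push 19): stack=[19] mem=[8,0,0,0]
After op 10 (dup): stack=[19,19] mem=[8,0,0,0]
After op 11 (push 18): stack=[19,19,18] mem=[8,0,0,0]
After op 12 (swap): stack=[19,18,19] mem=[8,0,0,0]
After op 13 (pop): stack=[19,18] mem=[8,0,0,0]
After op 14 (pop): stack=[19] mem=[8,0,0,0]
After op 15 (push 16): stack=[19,16] mem=[8,0,0,0]
After op 16 (pop): stack=[19] mem=[8,0,0,0]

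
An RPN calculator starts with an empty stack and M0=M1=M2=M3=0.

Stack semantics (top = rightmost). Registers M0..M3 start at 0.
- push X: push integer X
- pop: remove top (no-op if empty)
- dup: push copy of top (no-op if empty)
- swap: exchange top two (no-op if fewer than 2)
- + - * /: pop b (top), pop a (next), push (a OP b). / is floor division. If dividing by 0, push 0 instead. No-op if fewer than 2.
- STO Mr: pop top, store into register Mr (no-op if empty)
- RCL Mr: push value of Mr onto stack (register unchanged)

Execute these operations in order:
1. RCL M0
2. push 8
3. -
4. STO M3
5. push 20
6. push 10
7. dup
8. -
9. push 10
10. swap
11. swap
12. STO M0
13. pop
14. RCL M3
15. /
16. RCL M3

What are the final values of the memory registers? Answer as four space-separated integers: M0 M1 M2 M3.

Answer: 10 0 0 -8

Derivation:
After op 1 (RCL M0): stack=[0] mem=[0,0,0,0]
After op 2 (push 8): stack=[0,8] mem=[0,0,0,0]
After op 3 (-): stack=[-8] mem=[0,0,0,0]
After op 4 (STO M3): stack=[empty] mem=[0,0,0,-8]
After op 5 (push 20): stack=[20] mem=[0,0,0,-8]
After op 6 (push 10): stack=[20,10] mem=[0,0,0,-8]
After op 7 (dup): stack=[20,10,10] mem=[0,0,0,-8]
After op 8 (-): stack=[20,0] mem=[0,0,0,-8]
After op 9 (push 10): stack=[20,0,10] mem=[0,0,0,-8]
After op 10 (swap): stack=[20,10,0] mem=[0,0,0,-8]
After op 11 (swap): stack=[20,0,10] mem=[0,0,0,-8]
After op 12 (STO M0): stack=[20,0] mem=[10,0,0,-8]
After op 13 (pop): stack=[20] mem=[10,0,0,-8]
After op 14 (RCL M3): stack=[20,-8] mem=[10,0,0,-8]
After op 15 (/): stack=[-3] mem=[10,0,0,-8]
After op 16 (RCL M3): stack=[-3,-8] mem=[10,0,0,-8]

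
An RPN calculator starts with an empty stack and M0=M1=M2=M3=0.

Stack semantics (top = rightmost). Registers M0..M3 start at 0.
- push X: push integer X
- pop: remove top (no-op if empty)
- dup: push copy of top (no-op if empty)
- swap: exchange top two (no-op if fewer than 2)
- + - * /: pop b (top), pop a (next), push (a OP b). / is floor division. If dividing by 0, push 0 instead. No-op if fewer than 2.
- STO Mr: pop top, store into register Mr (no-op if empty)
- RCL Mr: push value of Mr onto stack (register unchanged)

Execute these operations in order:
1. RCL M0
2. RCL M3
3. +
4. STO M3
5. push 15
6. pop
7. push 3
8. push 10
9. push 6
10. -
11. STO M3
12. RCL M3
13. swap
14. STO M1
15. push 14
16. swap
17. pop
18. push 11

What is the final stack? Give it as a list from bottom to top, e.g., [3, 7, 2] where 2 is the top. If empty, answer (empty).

After op 1 (RCL M0): stack=[0] mem=[0,0,0,0]
After op 2 (RCL M3): stack=[0,0] mem=[0,0,0,0]
After op 3 (+): stack=[0] mem=[0,0,0,0]
After op 4 (STO M3): stack=[empty] mem=[0,0,0,0]
After op 5 (push 15): stack=[15] mem=[0,0,0,0]
After op 6 (pop): stack=[empty] mem=[0,0,0,0]
After op 7 (push 3): stack=[3] mem=[0,0,0,0]
After op 8 (push 10): stack=[3,10] mem=[0,0,0,0]
After op 9 (push 6): stack=[3,10,6] mem=[0,0,0,0]
After op 10 (-): stack=[3,4] mem=[0,0,0,0]
After op 11 (STO M3): stack=[3] mem=[0,0,0,4]
After op 12 (RCL M3): stack=[3,4] mem=[0,0,0,4]
After op 13 (swap): stack=[4,3] mem=[0,0,0,4]
After op 14 (STO M1): stack=[4] mem=[0,3,0,4]
After op 15 (push 14): stack=[4,14] mem=[0,3,0,4]
After op 16 (swap): stack=[14,4] mem=[0,3,0,4]
After op 17 (pop): stack=[14] mem=[0,3,0,4]
After op 18 (push 11): stack=[14,11] mem=[0,3,0,4]

Answer: [14, 11]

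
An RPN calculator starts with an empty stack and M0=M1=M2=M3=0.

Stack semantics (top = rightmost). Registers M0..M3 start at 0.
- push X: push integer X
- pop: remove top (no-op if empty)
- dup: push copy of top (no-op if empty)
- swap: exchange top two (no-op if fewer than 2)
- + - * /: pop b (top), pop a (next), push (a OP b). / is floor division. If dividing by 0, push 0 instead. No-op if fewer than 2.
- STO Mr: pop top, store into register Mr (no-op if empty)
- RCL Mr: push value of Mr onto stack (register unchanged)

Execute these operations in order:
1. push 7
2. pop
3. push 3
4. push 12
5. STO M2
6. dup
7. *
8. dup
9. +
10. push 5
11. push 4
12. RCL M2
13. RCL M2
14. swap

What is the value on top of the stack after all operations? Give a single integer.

Answer: 12

Derivation:
After op 1 (push 7): stack=[7] mem=[0,0,0,0]
After op 2 (pop): stack=[empty] mem=[0,0,0,0]
After op 3 (push 3): stack=[3] mem=[0,0,0,0]
After op 4 (push 12): stack=[3,12] mem=[0,0,0,0]
After op 5 (STO M2): stack=[3] mem=[0,0,12,0]
After op 6 (dup): stack=[3,3] mem=[0,0,12,0]
After op 7 (*): stack=[9] mem=[0,0,12,0]
After op 8 (dup): stack=[9,9] mem=[0,0,12,0]
After op 9 (+): stack=[18] mem=[0,0,12,0]
After op 10 (push 5): stack=[18,5] mem=[0,0,12,0]
After op 11 (push 4): stack=[18,5,4] mem=[0,0,12,0]
After op 12 (RCL M2): stack=[18,5,4,12] mem=[0,0,12,0]
After op 13 (RCL M2): stack=[18,5,4,12,12] mem=[0,0,12,0]
After op 14 (swap): stack=[18,5,4,12,12] mem=[0,0,12,0]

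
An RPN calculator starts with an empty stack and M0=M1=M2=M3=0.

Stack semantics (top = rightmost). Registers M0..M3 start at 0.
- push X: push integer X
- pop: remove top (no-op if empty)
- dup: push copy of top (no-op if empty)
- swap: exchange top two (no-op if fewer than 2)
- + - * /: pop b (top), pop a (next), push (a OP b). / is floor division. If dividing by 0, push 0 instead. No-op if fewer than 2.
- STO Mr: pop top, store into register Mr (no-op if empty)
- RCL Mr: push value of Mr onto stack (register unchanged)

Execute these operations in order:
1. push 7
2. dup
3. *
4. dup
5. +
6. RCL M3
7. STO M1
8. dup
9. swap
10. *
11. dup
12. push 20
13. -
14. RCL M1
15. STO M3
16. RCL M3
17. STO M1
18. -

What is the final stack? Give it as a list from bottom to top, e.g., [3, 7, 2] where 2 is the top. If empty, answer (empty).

After op 1 (push 7): stack=[7] mem=[0,0,0,0]
After op 2 (dup): stack=[7,7] mem=[0,0,0,0]
After op 3 (*): stack=[49] mem=[0,0,0,0]
After op 4 (dup): stack=[49,49] mem=[0,0,0,0]
After op 5 (+): stack=[98] mem=[0,0,0,0]
After op 6 (RCL M3): stack=[98,0] mem=[0,0,0,0]
After op 7 (STO M1): stack=[98] mem=[0,0,0,0]
After op 8 (dup): stack=[98,98] mem=[0,0,0,0]
After op 9 (swap): stack=[98,98] mem=[0,0,0,0]
After op 10 (*): stack=[9604] mem=[0,0,0,0]
After op 11 (dup): stack=[9604,9604] mem=[0,0,0,0]
After op 12 (push 20): stack=[9604,9604,20] mem=[0,0,0,0]
After op 13 (-): stack=[9604,9584] mem=[0,0,0,0]
After op 14 (RCL M1): stack=[9604,9584,0] mem=[0,0,0,0]
After op 15 (STO M3): stack=[9604,9584] mem=[0,0,0,0]
After op 16 (RCL M3): stack=[9604,9584,0] mem=[0,0,0,0]
After op 17 (STO M1): stack=[9604,9584] mem=[0,0,0,0]
After op 18 (-): stack=[20] mem=[0,0,0,0]

Answer: [20]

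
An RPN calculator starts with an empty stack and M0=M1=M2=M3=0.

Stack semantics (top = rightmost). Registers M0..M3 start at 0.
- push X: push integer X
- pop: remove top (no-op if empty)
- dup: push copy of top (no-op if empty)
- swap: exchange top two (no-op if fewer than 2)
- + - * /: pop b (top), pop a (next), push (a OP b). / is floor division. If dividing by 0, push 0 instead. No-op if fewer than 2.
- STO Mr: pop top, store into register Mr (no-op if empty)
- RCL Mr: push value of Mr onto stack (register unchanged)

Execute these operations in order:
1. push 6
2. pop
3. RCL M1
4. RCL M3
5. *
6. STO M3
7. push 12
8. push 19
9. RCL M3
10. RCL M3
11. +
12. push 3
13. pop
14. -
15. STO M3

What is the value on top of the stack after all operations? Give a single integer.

Answer: 12

Derivation:
After op 1 (push 6): stack=[6] mem=[0,0,0,0]
After op 2 (pop): stack=[empty] mem=[0,0,0,0]
After op 3 (RCL M1): stack=[0] mem=[0,0,0,0]
After op 4 (RCL M3): stack=[0,0] mem=[0,0,0,0]
After op 5 (*): stack=[0] mem=[0,0,0,0]
After op 6 (STO M3): stack=[empty] mem=[0,0,0,0]
After op 7 (push 12): stack=[12] mem=[0,0,0,0]
After op 8 (push 19): stack=[12,19] mem=[0,0,0,0]
After op 9 (RCL M3): stack=[12,19,0] mem=[0,0,0,0]
After op 10 (RCL M3): stack=[12,19,0,0] mem=[0,0,0,0]
After op 11 (+): stack=[12,19,0] mem=[0,0,0,0]
After op 12 (push 3): stack=[12,19,0,3] mem=[0,0,0,0]
After op 13 (pop): stack=[12,19,0] mem=[0,0,0,0]
After op 14 (-): stack=[12,19] mem=[0,0,0,0]
After op 15 (STO M3): stack=[12] mem=[0,0,0,19]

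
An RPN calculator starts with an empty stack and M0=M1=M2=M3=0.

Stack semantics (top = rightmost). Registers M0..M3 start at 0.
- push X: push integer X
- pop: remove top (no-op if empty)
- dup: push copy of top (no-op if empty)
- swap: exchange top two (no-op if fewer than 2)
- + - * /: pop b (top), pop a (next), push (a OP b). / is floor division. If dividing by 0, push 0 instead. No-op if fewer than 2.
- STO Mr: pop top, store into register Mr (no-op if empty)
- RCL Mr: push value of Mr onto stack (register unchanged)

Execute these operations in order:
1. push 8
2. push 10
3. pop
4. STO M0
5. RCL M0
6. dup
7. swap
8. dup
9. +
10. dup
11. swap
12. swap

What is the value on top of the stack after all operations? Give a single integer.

After op 1 (push 8): stack=[8] mem=[0,0,0,0]
After op 2 (push 10): stack=[8,10] mem=[0,0,0,0]
After op 3 (pop): stack=[8] mem=[0,0,0,0]
After op 4 (STO M0): stack=[empty] mem=[8,0,0,0]
After op 5 (RCL M0): stack=[8] mem=[8,0,0,0]
After op 6 (dup): stack=[8,8] mem=[8,0,0,0]
After op 7 (swap): stack=[8,8] mem=[8,0,0,0]
After op 8 (dup): stack=[8,8,8] mem=[8,0,0,0]
After op 9 (+): stack=[8,16] mem=[8,0,0,0]
After op 10 (dup): stack=[8,16,16] mem=[8,0,0,0]
After op 11 (swap): stack=[8,16,16] mem=[8,0,0,0]
After op 12 (swap): stack=[8,16,16] mem=[8,0,0,0]

Answer: 16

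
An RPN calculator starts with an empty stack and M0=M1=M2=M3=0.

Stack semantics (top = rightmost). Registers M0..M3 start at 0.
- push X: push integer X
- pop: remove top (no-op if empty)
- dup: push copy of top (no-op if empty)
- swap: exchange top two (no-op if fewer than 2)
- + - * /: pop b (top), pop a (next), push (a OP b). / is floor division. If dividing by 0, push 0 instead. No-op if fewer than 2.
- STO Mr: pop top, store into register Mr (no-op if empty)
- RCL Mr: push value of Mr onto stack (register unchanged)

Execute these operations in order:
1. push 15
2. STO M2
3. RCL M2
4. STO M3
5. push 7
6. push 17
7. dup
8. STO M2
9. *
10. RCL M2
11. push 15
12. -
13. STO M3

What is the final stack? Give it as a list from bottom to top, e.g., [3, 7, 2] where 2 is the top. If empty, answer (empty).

After op 1 (push 15): stack=[15] mem=[0,0,0,0]
After op 2 (STO M2): stack=[empty] mem=[0,0,15,0]
After op 3 (RCL M2): stack=[15] mem=[0,0,15,0]
After op 4 (STO M3): stack=[empty] mem=[0,0,15,15]
After op 5 (push 7): stack=[7] mem=[0,0,15,15]
After op 6 (push 17): stack=[7,17] mem=[0,0,15,15]
After op 7 (dup): stack=[7,17,17] mem=[0,0,15,15]
After op 8 (STO M2): stack=[7,17] mem=[0,0,17,15]
After op 9 (*): stack=[119] mem=[0,0,17,15]
After op 10 (RCL M2): stack=[119,17] mem=[0,0,17,15]
After op 11 (push 15): stack=[119,17,15] mem=[0,0,17,15]
After op 12 (-): stack=[119,2] mem=[0,0,17,15]
After op 13 (STO M3): stack=[119] mem=[0,0,17,2]

Answer: [119]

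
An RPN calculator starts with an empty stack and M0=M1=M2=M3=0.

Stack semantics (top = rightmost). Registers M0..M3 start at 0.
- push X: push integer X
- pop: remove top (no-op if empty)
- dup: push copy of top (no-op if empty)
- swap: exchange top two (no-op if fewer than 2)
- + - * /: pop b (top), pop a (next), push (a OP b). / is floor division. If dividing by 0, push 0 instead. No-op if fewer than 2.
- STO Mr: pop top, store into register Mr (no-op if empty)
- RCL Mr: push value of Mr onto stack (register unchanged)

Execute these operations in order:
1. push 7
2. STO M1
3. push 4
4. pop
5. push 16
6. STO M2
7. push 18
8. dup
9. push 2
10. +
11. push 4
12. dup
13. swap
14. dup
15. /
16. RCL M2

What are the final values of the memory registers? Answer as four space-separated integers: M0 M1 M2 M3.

After op 1 (push 7): stack=[7] mem=[0,0,0,0]
After op 2 (STO M1): stack=[empty] mem=[0,7,0,0]
After op 3 (push 4): stack=[4] mem=[0,7,0,0]
After op 4 (pop): stack=[empty] mem=[0,7,0,0]
After op 5 (push 16): stack=[16] mem=[0,7,0,0]
After op 6 (STO M2): stack=[empty] mem=[0,7,16,0]
After op 7 (push 18): stack=[18] mem=[0,7,16,0]
After op 8 (dup): stack=[18,18] mem=[0,7,16,0]
After op 9 (push 2): stack=[18,18,2] mem=[0,7,16,0]
After op 10 (+): stack=[18,20] mem=[0,7,16,0]
After op 11 (push 4): stack=[18,20,4] mem=[0,7,16,0]
After op 12 (dup): stack=[18,20,4,4] mem=[0,7,16,0]
After op 13 (swap): stack=[18,20,4,4] mem=[0,7,16,0]
After op 14 (dup): stack=[18,20,4,4,4] mem=[0,7,16,0]
After op 15 (/): stack=[18,20,4,1] mem=[0,7,16,0]
After op 16 (RCL M2): stack=[18,20,4,1,16] mem=[0,7,16,0]

Answer: 0 7 16 0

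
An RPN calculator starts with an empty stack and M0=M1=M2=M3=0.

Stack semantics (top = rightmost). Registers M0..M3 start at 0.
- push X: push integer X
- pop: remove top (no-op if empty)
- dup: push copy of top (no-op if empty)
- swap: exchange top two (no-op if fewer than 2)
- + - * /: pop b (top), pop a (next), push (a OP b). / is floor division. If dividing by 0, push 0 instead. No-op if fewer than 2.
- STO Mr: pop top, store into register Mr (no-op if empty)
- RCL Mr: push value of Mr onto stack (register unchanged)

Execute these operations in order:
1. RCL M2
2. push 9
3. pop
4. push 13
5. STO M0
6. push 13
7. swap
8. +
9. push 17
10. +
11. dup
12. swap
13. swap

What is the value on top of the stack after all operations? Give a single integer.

Answer: 30

Derivation:
After op 1 (RCL M2): stack=[0] mem=[0,0,0,0]
After op 2 (push 9): stack=[0,9] mem=[0,0,0,0]
After op 3 (pop): stack=[0] mem=[0,0,0,0]
After op 4 (push 13): stack=[0,13] mem=[0,0,0,0]
After op 5 (STO M0): stack=[0] mem=[13,0,0,0]
After op 6 (push 13): stack=[0,13] mem=[13,0,0,0]
After op 7 (swap): stack=[13,0] mem=[13,0,0,0]
After op 8 (+): stack=[13] mem=[13,0,0,0]
After op 9 (push 17): stack=[13,17] mem=[13,0,0,0]
After op 10 (+): stack=[30] mem=[13,0,0,0]
After op 11 (dup): stack=[30,30] mem=[13,0,0,0]
After op 12 (swap): stack=[30,30] mem=[13,0,0,0]
After op 13 (swap): stack=[30,30] mem=[13,0,0,0]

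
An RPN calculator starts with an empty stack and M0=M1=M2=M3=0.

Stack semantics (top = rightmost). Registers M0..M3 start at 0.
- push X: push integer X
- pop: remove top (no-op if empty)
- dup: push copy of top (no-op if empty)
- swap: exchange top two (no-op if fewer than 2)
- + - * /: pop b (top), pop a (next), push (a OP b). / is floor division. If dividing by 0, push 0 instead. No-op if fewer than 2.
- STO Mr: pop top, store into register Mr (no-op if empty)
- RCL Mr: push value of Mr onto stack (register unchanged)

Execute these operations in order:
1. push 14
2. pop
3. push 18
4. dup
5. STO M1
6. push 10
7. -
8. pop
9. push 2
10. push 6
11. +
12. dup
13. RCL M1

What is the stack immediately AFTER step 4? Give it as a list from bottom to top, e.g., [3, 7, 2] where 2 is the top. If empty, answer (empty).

After op 1 (push 14): stack=[14] mem=[0,0,0,0]
After op 2 (pop): stack=[empty] mem=[0,0,0,0]
After op 3 (push 18): stack=[18] mem=[0,0,0,0]
After op 4 (dup): stack=[18,18] mem=[0,0,0,0]

[18, 18]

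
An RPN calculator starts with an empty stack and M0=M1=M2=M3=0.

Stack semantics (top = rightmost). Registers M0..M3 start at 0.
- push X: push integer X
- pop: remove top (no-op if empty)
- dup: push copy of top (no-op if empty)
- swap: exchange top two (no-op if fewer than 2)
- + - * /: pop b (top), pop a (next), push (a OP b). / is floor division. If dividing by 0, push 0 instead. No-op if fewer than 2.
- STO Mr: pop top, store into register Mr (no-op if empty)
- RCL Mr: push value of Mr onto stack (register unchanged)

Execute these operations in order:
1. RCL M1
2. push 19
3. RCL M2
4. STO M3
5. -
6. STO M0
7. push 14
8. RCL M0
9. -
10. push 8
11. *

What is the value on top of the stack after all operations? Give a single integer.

After op 1 (RCL M1): stack=[0] mem=[0,0,0,0]
After op 2 (push 19): stack=[0,19] mem=[0,0,0,0]
After op 3 (RCL M2): stack=[0,19,0] mem=[0,0,0,0]
After op 4 (STO M3): stack=[0,19] mem=[0,0,0,0]
After op 5 (-): stack=[-19] mem=[0,0,0,0]
After op 6 (STO M0): stack=[empty] mem=[-19,0,0,0]
After op 7 (push 14): stack=[14] mem=[-19,0,0,0]
After op 8 (RCL M0): stack=[14,-19] mem=[-19,0,0,0]
After op 9 (-): stack=[33] mem=[-19,0,0,0]
After op 10 (push 8): stack=[33,8] mem=[-19,0,0,0]
After op 11 (*): stack=[264] mem=[-19,0,0,0]

Answer: 264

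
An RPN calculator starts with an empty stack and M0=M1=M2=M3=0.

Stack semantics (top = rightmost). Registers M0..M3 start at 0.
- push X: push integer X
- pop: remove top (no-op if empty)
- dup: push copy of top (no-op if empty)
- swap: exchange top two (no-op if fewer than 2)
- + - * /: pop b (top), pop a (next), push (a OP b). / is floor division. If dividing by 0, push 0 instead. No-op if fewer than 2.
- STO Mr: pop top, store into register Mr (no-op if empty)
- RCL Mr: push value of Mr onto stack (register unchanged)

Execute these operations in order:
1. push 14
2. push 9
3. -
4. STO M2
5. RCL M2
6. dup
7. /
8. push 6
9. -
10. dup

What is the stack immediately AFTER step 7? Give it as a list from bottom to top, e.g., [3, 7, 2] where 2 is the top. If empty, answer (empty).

After op 1 (push 14): stack=[14] mem=[0,0,0,0]
After op 2 (push 9): stack=[14,9] mem=[0,0,0,0]
After op 3 (-): stack=[5] mem=[0,0,0,0]
After op 4 (STO M2): stack=[empty] mem=[0,0,5,0]
After op 5 (RCL M2): stack=[5] mem=[0,0,5,0]
After op 6 (dup): stack=[5,5] mem=[0,0,5,0]
After op 7 (/): stack=[1] mem=[0,0,5,0]

[1]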